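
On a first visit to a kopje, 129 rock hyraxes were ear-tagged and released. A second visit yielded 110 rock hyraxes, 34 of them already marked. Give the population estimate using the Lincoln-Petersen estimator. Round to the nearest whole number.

The marked fraction in the recapture sample should equal the marked fraction in the population: 34/110 = 129/N.
N = (129 × 110) / 34 = 14190 / 34 ≈ 417.4 → 417

N ≈ 417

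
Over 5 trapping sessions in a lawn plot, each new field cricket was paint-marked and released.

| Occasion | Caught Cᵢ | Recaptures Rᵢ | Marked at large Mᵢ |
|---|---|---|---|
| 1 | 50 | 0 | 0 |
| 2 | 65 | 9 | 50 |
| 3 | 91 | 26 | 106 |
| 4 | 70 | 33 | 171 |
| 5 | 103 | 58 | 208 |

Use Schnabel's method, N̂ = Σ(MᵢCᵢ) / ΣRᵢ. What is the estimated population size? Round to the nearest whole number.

Σ MᵢCᵢ = 0·50 + 50·65 + 106·91 + 171·70 + 208·103 = 0 + 3250 + 9646 + 11970 + 21424 = 46290
Σ Rᵢ = 0 + 9 + 26 + 33 + 58 = 126
N̂ = 46290 / 126 ≈ 367.4 → 367

N ≈ 367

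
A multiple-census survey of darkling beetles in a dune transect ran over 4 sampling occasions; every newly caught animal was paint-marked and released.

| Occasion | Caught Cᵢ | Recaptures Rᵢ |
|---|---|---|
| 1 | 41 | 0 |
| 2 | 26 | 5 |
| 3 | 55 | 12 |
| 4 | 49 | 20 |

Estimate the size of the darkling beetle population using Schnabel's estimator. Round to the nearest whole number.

Marked at large before each occasion: Mᵢ = Σⱼ<ᵢ (Cⱼ − Rⱼ) → M1=0, M2=41, M3=62, M4=105
Σ MᵢCᵢ = 0·41 + 41·26 + 62·55 + 105·49 = 0 + 1066 + 3410 + 5145 = 9621
Σ Rᵢ = 0 + 5 + 12 + 20 = 37
N̂ = 9621 / 37 ≈ 260.0 → 260

N ≈ 260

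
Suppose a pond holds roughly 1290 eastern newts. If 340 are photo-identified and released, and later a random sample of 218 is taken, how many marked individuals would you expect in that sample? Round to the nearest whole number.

Expected recaptures E[R] = M·C / N.
E[R] = 340 × 218 / 1290 = 74120 / 1290 ≈ 57.46 → 57

expected recaptures ≈ 57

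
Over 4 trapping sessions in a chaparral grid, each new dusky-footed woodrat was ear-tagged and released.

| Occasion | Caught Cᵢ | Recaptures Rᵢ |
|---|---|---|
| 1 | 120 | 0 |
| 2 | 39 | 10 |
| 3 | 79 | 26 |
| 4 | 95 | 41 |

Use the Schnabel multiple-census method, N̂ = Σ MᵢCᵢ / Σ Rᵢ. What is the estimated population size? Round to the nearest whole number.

Marked at large before each occasion: Mᵢ = Σⱼ<ᵢ (Cⱼ − Rⱼ) → M1=0, M2=120, M3=149, M4=202
Σ MᵢCᵢ = 0·120 + 120·39 + 149·79 + 202·95 = 0 + 4680 + 11771 + 19190 = 35641
Σ Rᵢ = 0 + 10 + 26 + 41 = 77
N̂ = 35641 / 77 ≈ 462.9 → 463

N ≈ 463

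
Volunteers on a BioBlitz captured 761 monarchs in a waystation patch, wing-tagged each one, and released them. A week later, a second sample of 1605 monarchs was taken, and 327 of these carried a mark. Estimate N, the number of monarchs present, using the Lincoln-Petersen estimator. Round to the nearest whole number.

N = (761 × 1605) / 327 = 1221405 / 327 ≈ 3735.2 → 3735

N ≈ 3735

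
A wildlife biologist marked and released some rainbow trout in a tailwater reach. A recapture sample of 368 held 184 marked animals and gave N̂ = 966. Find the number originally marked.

From N = M·C/R: M = N·R / C = 966·184 / 368 = 177744 / 368 = 483.

M = 483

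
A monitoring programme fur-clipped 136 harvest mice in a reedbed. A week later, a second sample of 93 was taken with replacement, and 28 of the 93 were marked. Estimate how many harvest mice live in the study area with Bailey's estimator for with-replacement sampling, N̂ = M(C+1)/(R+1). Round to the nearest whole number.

N̂ = 136·(93+1)/(28+1) = 136·94/29 = 12784/29 ≈ 440.8 → 441

N ≈ 441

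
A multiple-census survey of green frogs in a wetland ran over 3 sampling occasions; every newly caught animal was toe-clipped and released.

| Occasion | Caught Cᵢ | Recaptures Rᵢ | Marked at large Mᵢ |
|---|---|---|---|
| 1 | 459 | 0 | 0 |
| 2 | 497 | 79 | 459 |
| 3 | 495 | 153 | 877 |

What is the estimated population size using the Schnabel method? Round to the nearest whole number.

N ≈ 2854

Σ MᵢCᵢ = 0·459 + 459·497 + 877·495 = 0 + 228123 + 434115 = 662238
Σ Rᵢ = 0 + 79 + 153 = 232
N̂ = 662238 / 232 ≈ 2854.47 → 2854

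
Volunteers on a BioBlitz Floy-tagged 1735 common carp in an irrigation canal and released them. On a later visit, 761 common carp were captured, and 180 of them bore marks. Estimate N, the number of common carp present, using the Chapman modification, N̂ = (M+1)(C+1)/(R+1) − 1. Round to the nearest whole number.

N̂ = (1735+1)(761+1)/(180+1) − 1 = 1736·762/181 − 1
= 1322832/181 − 1 ≈ 7308.46 − 1 ≈ 7307.46 → 7307

N ≈ 7307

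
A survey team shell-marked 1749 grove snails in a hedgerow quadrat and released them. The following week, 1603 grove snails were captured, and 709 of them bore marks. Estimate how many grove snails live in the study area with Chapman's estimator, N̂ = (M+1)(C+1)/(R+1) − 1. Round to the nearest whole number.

N ≈ 3953

N̂ = (1749+1)(1603+1)/(709+1) − 1 = 1750·1604/710 − 1
= 2807000/710 − 1 ≈ 3953.5 − 1 ≈ 3952.5 → 3953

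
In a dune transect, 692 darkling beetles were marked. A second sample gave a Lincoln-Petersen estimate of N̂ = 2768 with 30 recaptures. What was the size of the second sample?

C = 120

From N = M·C/R: C = N·R / M = 2768·30 / 692 = 83040 / 692 = 120.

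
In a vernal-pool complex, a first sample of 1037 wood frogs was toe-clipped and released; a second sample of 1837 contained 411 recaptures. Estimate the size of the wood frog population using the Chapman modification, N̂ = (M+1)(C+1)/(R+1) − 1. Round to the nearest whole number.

N̂ = (1037+1)(1837+1)/(411+1) − 1 = 1038·1838/412 − 1
= 1907844/412 − 1 ≈ 4630.7 − 1 ≈ 4629.7 → 4630

N ≈ 4630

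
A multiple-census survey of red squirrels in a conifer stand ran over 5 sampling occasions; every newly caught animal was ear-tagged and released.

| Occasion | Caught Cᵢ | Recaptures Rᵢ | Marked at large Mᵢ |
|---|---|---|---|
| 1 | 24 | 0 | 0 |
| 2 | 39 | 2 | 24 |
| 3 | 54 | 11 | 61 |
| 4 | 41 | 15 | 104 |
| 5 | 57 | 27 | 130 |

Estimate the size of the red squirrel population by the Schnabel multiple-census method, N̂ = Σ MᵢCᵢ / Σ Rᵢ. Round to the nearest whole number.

Σ MᵢCᵢ = 0·24 + 24·39 + 61·54 + 104·41 + 130·57 = 0 + 936 + 3294 + 4264 + 7410 = 15904
Σ Rᵢ = 0 + 2 + 11 + 15 + 27 = 55
N̂ = 15904 / 55 ≈ 289.2 → 289

N ≈ 289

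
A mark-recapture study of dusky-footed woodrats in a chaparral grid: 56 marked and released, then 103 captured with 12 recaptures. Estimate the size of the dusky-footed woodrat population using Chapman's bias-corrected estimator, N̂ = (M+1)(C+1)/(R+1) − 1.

N̂ = (56+1)(103+1)/(12+1) − 1 = 57·104/13 − 1
= 5928/13 − 1 = 456 − 1 = 455

N = 455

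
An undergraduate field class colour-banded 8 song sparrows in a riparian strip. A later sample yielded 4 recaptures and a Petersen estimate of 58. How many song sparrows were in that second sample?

From N = M·C/R: C = N·R / M = 58·4 / 8 = 232 / 8 = 29.

C = 29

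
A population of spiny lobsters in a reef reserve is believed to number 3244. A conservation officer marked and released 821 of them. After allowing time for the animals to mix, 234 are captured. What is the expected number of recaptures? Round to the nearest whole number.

Expected recaptures E[R] = M·C / N.
E[R] = 821 × 234 / 3244 = 192114 / 3244 ≈ 59.2 → 59

expected recaptures ≈ 59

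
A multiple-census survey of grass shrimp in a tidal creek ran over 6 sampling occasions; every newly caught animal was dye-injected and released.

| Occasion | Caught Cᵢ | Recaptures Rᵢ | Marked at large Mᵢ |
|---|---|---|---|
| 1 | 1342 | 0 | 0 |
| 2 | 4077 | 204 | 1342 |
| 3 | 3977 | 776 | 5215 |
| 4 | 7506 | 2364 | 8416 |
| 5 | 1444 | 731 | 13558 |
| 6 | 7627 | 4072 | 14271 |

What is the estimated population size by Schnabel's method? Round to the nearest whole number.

N ≈ 26,734

Σ MᵢCᵢ = 0·1342 + 1342·4077 + 5215·3977 + 8416·7506 + 13558·1444 + 14271·7627 = 0 + 5471334 + 20740055 + 63170496 + 19577752 + 108844917 = 217804554
Σ Rᵢ = 0 + 204 + 776 + 2364 + 731 + 4072 = 8147
N̂ = 217804554 / 8147 ≈ 26734.3 → 26734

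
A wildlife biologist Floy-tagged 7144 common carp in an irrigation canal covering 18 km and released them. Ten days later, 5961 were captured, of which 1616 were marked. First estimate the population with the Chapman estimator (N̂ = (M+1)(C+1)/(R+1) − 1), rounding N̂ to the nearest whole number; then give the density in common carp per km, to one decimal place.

density ≈ 1463.5 common carp per km

N̂ = 7145·5962/1617 − 1 = 42598490/1617 − 1 ≈ 26343.1 → 26343
Density = N̂ / area = 26343 / 18 ≈ 1463.50 → 1463.5 per km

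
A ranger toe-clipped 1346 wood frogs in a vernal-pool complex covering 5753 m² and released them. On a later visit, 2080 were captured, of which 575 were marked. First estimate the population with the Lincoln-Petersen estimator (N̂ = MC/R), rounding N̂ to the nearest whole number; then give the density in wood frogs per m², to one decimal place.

N̂ = 1346·2080/575 = 2799680/575 ≈ 4869.0 → 4869
Density = N̂ / area = 4869 / 5753 ≈ 0.846 → 0.8 per m²

density ≈ 0.8 wood frogs per m²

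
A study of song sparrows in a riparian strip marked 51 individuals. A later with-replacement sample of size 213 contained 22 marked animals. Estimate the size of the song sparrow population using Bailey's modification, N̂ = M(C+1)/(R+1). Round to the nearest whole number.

N ≈ 475

N̂ = 51·(213+1)/(22+1) = 51·214/23 = 10914/23 ≈ 474.5 → 475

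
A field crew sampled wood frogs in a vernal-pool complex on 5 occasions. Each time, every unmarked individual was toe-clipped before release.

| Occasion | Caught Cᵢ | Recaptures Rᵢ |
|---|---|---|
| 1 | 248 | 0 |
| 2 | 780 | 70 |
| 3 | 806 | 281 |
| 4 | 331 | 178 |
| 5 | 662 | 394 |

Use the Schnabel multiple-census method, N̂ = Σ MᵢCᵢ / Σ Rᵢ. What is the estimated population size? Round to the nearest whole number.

Marked at large before each occasion: Mᵢ = Σⱼ<ᵢ (Cⱼ − Rⱼ) → M1=0, M2=248, M3=958, M4=1483, M5=1636
Σ MᵢCᵢ = 0·248 + 248·780 + 958·806 + 1483·331 + 1636·662 = 0 + 193440 + 772148 + 490873 + 1083032 = 2539493
Σ Rᵢ = 0 + 70 + 281 + 178 + 394 = 923
N̂ = 2539493 / 923 ≈ 2751.3 → 2751

N ≈ 2751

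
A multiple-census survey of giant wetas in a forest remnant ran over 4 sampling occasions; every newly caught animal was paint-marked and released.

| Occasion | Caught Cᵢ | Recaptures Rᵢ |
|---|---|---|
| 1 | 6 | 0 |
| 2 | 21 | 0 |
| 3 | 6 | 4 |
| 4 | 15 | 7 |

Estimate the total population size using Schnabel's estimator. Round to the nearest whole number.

N ≈ 66

Marked at large before each occasion: Mᵢ = Σⱼ<ᵢ (Cⱼ − Rⱼ) → M1=0, M2=6, M3=27, M4=29
Σ MᵢCᵢ = 0·6 + 6·21 + 27·6 + 29·15 = 0 + 126 + 162 + 435 = 723
Σ Rᵢ = 0 + 0 + 4 + 7 = 11
N̂ = 723 / 11 ≈ 65.7 → 66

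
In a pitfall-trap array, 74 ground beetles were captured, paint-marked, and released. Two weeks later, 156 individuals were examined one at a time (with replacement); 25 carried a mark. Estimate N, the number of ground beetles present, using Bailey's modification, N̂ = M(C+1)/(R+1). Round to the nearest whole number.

N̂ = 74·(156+1)/(25+1) = 74·157/26 = 11618/26 ≈ 446.8 → 447

N ≈ 447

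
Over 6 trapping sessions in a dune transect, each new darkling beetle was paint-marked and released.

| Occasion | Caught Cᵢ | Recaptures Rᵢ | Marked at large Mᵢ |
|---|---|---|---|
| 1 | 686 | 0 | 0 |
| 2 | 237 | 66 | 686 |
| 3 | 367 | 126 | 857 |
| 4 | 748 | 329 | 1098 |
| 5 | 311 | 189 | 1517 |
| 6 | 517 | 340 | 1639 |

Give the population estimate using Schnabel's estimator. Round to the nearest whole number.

N ≈ 2493

Σ MᵢCᵢ = 0·686 + 686·237 + 857·367 + 1098·748 + 1517·311 + 1639·517 = 0 + 162582 + 314519 + 821304 + 471787 + 847363 = 2617555
Σ Rᵢ = 0 + 66 + 126 + 329 + 189 + 340 = 1050
N̂ = 2617555 / 1050 ≈ 2492.9 → 2493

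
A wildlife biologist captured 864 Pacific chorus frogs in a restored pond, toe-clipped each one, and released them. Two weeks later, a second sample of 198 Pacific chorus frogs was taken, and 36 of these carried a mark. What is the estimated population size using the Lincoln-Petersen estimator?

N = 4752

Lincoln-Petersen assumes M/N = R/C, so N = M·C / R.
N = (864 × 198) / 36 = 171072 / 36 = 4752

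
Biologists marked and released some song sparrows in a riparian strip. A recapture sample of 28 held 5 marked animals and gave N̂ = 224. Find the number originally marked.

M = 40

From N = M·C/R: M = N·R / C = 224·5 / 28 = 1120 / 28 = 40.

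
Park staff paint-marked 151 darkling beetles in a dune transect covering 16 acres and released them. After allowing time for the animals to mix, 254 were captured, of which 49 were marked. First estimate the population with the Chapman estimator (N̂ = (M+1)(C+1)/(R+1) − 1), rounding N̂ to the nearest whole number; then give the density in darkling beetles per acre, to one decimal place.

density ≈ 48.4 darkling beetles per acre

N̂ = 152·255/50 − 1 = 38760/50 − 1 ≈ 774.2 → 774
Density = N̂ / area = 774 / 16 ≈ 48.38 → 48.4 per acre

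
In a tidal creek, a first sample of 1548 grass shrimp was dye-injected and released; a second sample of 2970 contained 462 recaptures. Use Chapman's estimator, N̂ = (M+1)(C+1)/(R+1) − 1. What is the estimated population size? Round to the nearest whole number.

N̂ = (1548+1)(2970+1)/(462+1) − 1 = 1549·2971/463 − 1
= 4602079/463 − 1 ≈ 9939.7 − 1 ≈ 9938.7 → 9939

N ≈ 9939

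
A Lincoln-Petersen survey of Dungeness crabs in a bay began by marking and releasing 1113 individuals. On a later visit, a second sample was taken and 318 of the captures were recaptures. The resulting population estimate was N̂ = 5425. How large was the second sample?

From N = M·C/R: C = N·R / M = 5425·318 / 1113 = 1725150 / 1113 = 1550.

C = 1550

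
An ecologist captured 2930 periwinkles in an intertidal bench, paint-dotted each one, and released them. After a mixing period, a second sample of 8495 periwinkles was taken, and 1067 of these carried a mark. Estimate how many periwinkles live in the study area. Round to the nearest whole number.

N ≈ 23,327

N = (2930 × 8495) / 1067 = 24890350 / 1067 ≈ 23327.4 → 23327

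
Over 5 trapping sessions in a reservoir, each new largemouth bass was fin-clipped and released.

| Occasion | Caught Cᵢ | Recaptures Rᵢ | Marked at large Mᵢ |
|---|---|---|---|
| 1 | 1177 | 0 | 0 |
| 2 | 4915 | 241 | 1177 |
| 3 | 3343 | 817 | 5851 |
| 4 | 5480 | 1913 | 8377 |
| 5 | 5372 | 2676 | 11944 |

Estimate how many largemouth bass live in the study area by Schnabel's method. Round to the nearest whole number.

N ≈ 23,980

Σ MᵢCᵢ = 0·1177 + 1177·4915 + 5851·3343 + 8377·5480 + 11944·5372 = 0 + 5784955 + 19559893 + 45905960 + 64163168 = 135413976
Σ Rᵢ = 0 + 241 + 817 + 1913 + 2676 = 5647
N̂ = 135413976 / 5647 ≈ 23979.8 → 23980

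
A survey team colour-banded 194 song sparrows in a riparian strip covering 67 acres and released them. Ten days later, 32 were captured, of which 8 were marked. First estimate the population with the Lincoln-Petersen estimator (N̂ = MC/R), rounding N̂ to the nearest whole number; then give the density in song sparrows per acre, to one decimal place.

N̂ = 194·32/8 = 6208/8 = 776
Density = N̂ / area = 776 / 67 ≈ 11.58 → 11.6 per acre

density ≈ 11.6 song sparrows per acre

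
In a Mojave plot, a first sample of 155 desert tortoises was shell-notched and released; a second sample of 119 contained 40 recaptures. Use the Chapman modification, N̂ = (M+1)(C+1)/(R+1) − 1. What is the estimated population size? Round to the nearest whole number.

N ≈ 456

N̂ = (155+1)(119+1)/(40+1) − 1 = 156·120/41 − 1
= 18720/41 − 1 ≈ 456.6 − 1 ≈ 455.6 → 456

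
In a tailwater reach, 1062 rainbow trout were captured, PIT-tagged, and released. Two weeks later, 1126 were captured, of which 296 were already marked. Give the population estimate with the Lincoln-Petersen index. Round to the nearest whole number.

N ≈ 4040

N = (1062 × 1126) / 296 = 1195812 / 296 ≈ 4039.9 → 4040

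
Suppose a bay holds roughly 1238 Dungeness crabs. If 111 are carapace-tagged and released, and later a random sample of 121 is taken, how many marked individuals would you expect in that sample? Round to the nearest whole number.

expected recaptures ≈ 11

The marked fraction of the population is 111/1238, so in a sample of 121 expect C·(M/N) marked.
E[R] = 111 × 121 / 1238 = 13431 / 1238 ≈ 10.8 → 11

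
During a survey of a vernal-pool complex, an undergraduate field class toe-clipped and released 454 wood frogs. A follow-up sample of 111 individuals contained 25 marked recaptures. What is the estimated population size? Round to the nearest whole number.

Lincoln-Petersen assumes M/N = R/C, so N = M·C / R.
N = (454 × 111) / 25 = 50394 / 25 ≈ 2015.8 → 2016

N ≈ 2016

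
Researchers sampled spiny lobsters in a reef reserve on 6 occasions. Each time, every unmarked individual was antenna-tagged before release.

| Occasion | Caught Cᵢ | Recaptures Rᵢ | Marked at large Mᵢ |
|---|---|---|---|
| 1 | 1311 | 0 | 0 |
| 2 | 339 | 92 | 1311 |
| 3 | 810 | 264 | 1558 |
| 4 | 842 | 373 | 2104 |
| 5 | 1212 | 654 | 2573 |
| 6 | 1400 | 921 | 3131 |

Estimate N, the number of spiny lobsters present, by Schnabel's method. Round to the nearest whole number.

N ≈ 4766

Σ MᵢCᵢ = 0·1311 + 1311·339 + 1558·810 + 2104·842 + 2573·1212 + 3131·1400 = 0 + 444429 + 1261980 + 1771568 + 3118476 + 4383400 = 10979853
Σ Rᵢ = 0 + 92 + 264 + 373 + 654 + 921 = 2304
N̂ = 10979853 / 2304 ≈ 4765.6 → 4766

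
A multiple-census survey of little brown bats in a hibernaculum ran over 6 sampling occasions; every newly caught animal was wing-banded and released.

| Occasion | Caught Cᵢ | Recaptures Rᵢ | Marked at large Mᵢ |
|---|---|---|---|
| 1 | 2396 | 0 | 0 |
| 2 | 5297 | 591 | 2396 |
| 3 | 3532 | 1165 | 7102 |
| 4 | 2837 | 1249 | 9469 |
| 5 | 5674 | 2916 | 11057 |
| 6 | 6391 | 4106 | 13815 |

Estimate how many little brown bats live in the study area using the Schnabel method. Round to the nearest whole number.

Σ MᵢCᵢ = 0·2396 + 2396·5297 + 7102·3532 + 9469·2837 + 11057·5674 + 13815·6391 = 0 + 12691612 + 25084264 + 26863553 + 62737418 + 88291665 = 215668512
Σ Rᵢ = 0 + 591 + 1165 + 1249 + 2916 + 4106 = 10027
N̂ = 215668512 / 10027 ≈ 21508.8 → 21509

N ≈ 21,509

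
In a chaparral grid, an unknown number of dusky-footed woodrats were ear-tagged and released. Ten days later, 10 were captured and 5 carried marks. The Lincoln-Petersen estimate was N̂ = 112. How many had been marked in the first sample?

From N = M·C/R: M = N·R / C = 112·5 / 10 = 560 / 10 = 56.

M = 56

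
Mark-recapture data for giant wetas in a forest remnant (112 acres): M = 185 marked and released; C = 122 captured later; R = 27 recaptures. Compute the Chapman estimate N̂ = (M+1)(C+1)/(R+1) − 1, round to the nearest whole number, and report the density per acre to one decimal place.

density ≈ 7.3 giant wetas per acre

N̂ = 186·123/28 − 1 = 22878/28 − 1 ≈ 816.1 → 816
Density = N̂ / area = 816 / 112 ≈ 7.29 → 7.3 per acre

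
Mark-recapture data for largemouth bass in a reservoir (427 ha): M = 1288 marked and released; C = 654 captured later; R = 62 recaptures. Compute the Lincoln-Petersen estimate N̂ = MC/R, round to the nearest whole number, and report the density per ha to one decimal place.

N̂ = 1288·654/62 = 842352/62 ≈ 13586.3 → 13586
Density = N̂ / area = 13586 / 427 ≈ 31.82 → 31.8 per ha

density ≈ 31.8 largemouth bass per ha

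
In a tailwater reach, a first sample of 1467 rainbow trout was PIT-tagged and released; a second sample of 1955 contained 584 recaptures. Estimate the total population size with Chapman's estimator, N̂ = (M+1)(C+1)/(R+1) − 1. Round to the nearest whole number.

N ≈ 4907

N̂ = (1467+1)(1955+1)/(584+1) − 1 = 1468·1956/585 − 1
= 2871408/585 − 1 ≈ 4908.4 − 1 ≈ 4907.4 → 4907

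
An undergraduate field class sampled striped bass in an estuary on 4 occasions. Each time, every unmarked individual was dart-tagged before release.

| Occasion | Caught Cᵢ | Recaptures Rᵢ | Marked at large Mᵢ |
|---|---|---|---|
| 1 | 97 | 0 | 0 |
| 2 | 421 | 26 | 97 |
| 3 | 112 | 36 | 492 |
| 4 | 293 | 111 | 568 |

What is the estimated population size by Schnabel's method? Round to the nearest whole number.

Σ MᵢCᵢ = 0·97 + 97·421 + 492·112 + 568·293 = 0 + 40837 + 55104 + 166424 = 262365
Σ Rᵢ = 0 + 26 + 36 + 111 = 173
N̂ = 262365 / 173 ≈ 1516.6 → 1517

N ≈ 1517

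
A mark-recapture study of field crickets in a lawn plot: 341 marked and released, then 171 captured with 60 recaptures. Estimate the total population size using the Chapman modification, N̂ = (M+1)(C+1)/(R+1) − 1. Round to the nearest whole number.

N ≈ 963

N̂ = (341+1)(171+1)/(60+1) − 1 = 342·172/61 − 1
= 58824/61 − 1 ≈ 964.3 − 1 ≈ 963.3 → 963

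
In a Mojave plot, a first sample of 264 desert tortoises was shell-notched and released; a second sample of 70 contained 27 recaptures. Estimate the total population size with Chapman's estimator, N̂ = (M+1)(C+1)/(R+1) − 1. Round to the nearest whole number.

N ≈ 671

N̂ = (264+1)(70+1)/(27+1) − 1 = 265·71/28 − 1
= 18815/28 − 1 ≈ 672.0 − 1 ≈ 671.0 → 671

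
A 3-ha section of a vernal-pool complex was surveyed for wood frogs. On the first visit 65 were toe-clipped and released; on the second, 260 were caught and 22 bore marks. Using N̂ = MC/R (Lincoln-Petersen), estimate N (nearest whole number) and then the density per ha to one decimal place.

density ≈ 256.0 wood frogs per ha

N̂ = 65·260/22 = 16900/22 ≈ 768.2 → 768
Density = N̂ / area = 768 / 3 = 256.0 per ha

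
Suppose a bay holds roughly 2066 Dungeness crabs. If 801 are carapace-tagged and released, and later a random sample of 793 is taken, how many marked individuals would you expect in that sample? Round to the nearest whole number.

The marked fraction of the population is 801/2066, so in a sample of 793 expect C·(M/N) marked.
E[R] = 801 × 793 / 2066 = 635193 / 2066 ≈ 307.45 → 307

expected recaptures ≈ 307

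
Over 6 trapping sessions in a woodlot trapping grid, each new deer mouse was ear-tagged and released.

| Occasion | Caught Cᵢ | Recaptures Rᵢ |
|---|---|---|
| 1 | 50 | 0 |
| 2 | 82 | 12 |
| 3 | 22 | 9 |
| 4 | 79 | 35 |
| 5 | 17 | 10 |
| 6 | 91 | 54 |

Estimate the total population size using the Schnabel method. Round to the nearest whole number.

N ≈ 308

Marked at large before each occasion: Mᵢ = Σⱼ<ᵢ (Cⱼ − Rⱼ) → M1=0, M2=50, M3=120, M4=133, M5=177, M6=184
Σ MᵢCᵢ = 0·50 + 50·82 + 120·22 + 133·79 + 177·17 + 184·91 = 0 + 4100 + 2640 + 10507 + 3009 + 16744 = 37000
Σ Rᵢ = 0 + 12 + 9 + 35 + 10 + 54 = 120
N̂ = 37000 / 120 ≈ 308.3 → 308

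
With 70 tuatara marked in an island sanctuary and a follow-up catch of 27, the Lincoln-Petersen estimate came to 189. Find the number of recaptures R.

From N = M·C/R: R = M·C / N = 70·27 / 189 = 1890 / 189 = 10.

R = 10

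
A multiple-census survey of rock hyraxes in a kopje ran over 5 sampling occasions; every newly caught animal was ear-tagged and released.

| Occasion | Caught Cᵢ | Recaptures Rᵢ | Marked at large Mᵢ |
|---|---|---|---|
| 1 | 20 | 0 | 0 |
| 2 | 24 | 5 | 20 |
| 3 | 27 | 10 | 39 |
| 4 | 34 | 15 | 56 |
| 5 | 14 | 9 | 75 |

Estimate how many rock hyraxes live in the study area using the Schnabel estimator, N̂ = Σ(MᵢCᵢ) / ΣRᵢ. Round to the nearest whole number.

N ≈ 115

Σ MᵢCᵢ = 0·20 + 20·24 + 39·27 + 56·34 + 75·14 = 0 + 480 + 1053 + 1904 + 1050 = 4487
Σ Rᵢ = 0 + 5 + 10 + 15 + 9 = 39
N̂ = 4487 / 39 ≈ 115.1 → 115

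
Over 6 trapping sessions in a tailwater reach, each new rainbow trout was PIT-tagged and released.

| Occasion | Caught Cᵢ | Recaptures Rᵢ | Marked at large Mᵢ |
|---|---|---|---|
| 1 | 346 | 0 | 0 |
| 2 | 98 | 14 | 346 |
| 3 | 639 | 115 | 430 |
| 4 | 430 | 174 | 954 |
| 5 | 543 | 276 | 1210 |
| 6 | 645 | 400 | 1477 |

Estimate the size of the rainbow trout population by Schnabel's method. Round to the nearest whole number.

Σ MᵢCᵢ = 0·346 + 346·98 + 430·639 + 954·430 + 1210·543 + 1477·645 = 0 + 33908 + 274770 + 410220 + 657030 + 952665 = 2328593
Σ Rᵢ = 0 + 14 + 115 + 174 + 276 + 400 = 979
N̂ = 2328593 / 979 ≈ 2378.5 → 2379

N ≈ 2379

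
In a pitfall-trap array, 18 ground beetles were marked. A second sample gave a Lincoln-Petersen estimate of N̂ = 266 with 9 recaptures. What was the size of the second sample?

C = 133

From N = M·C/R: C = N·R / M = 266·9 / 18 = 2394 / 18 = 133.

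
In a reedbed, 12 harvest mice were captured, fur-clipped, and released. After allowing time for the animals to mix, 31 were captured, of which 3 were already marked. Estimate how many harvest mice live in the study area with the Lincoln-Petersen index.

N = 124

The marked fraction in the recapture sample should equal the marked fraction in the population: 3/31 = 12/N.
N = (12 × 31) / 3 = 372 / 3 = 124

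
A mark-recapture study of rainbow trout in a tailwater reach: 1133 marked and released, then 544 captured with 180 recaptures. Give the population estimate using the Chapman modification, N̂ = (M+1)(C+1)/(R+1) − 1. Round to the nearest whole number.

N ≈ 3414

N̂ = (1133+1)(544+1)/(180+1) − 1 = 1134·545/181 − 1
= 618030/181 − 1 ≈ 3414.5 − 1 ≈ 3413.5 → 3414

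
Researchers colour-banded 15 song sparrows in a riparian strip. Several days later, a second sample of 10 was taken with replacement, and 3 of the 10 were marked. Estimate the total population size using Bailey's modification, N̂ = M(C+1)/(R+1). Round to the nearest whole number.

N ≈ 41

N̂ = 15·(10+1)/(3+1) = 15·11/4 = 165/4 ≈ 41.2 → 41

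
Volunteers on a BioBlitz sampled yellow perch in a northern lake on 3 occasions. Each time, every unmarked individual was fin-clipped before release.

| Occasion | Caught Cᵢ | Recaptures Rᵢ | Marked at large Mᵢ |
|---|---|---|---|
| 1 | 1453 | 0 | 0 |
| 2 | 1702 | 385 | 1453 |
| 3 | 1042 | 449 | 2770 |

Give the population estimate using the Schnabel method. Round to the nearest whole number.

Σ MᵢCᵢ = 0·1453 + 1453·1702 + 2770·1042 = 0 + 2473006 + 2886340 = 5359346
Σ Rᵢ = 0 + 385 + 449 = 834
N̂ = 5359346 / 834 ≈ 6426.1 → 6426

N ≈ 6426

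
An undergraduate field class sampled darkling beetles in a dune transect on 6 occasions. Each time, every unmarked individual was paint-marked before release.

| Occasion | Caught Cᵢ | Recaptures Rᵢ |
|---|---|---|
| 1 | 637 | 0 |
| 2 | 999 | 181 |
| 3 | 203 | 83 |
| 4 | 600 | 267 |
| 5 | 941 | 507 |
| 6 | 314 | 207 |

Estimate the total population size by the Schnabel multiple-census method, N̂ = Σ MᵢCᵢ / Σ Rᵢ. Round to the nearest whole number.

N ≈ 3540

Marked at large before each occasion: Mᵢ = Σⱼ<ᵢ (Cⱼ − Rⱼ) → M1=0, M2=637, M3=1455, M4=1575, M5=1908, M6=2342
Σ MᵢCᵢ = 0·637 + 637·999 + 1455·203 + 1575·600 + 1908·941 + 2342·314 = 0 + 636363 + 295365 + 945000 + 1795428 + 735388 = 4407544
Σ Rᵢ = 0 + 181 + 83 + 267 + 507 + 207 = 1245
N̂ = 4407544 / 1245 ≈ 3540.2 → 3540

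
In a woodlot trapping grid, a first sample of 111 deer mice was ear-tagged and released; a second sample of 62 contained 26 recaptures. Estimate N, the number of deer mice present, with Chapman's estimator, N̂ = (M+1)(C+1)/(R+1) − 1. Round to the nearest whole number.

N ≈ 260

N̂ = (111+1)(62+1)/(26+1) − 1 = 112·63/27 − 1
= 7056/27 − 1 ≈ 261.3 − 1 ≈ 260.3 → 260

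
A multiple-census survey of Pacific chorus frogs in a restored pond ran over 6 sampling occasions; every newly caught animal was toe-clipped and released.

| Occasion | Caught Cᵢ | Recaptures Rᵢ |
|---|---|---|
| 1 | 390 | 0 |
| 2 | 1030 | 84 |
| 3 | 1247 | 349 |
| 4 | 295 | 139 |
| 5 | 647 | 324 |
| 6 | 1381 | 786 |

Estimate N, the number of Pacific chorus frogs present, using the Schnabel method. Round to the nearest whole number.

N ≈ 4768

Marked at large before each occasion: Mᵢ = Σⱼ<ᵢ (Cⱼ − Rⱼ) → M1=0, M2=390, M3=1336, M4=2234, M5=2390, M6=2713
Σ MᵢCᵢ = 0·390 + 390·1030 + 1336·1247 + 2234·295 + 2390·647 + 2713·1381 = 0 + 401700 + 1665992 + 659030 + 1546330 + 3746653 = 8019705
Σ Rᵢ = 0 + 84 + 349 + 139 + 324 + 786 = 1682
N̂ = 8019705 / 1682 ≈ 4768.0 → 4768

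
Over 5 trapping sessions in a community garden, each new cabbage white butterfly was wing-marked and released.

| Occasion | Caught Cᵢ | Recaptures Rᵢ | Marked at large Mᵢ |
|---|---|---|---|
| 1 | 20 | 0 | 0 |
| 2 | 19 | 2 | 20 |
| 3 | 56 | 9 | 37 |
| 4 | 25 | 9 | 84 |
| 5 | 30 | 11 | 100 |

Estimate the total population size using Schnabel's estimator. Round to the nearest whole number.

Σ MᵢCᵢ = 0·20 + 20·19 + 37·56 + 84·25 + 100·30 = 0 + 380 + 2072 + 2100 + 3000 = 7552
Σ Rᵢ = 0 + 2 + 9 + 9 + 11 = 31
N̂ = 7552 / 31 ≈ 243.6 → 244

N ≈ 244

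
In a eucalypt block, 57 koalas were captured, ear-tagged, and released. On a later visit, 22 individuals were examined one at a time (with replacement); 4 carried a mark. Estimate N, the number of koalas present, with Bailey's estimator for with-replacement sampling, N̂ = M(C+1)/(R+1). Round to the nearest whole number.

N ≈ 262

N̂ = 57·(22+1)/(4+1) = 57·23/5 = 1311/5 ≈ 262.2 → 262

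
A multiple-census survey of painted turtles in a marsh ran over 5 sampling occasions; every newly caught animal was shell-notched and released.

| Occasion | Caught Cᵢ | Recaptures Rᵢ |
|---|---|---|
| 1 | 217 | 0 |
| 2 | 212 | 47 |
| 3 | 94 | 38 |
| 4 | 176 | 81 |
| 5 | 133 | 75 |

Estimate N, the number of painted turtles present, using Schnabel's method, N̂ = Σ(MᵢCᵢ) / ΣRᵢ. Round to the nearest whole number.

Marked at large before each occasion: Mᵢ = Σⱼ<ᵢ (Cⱼ − Rⱼ) → M1=0, M2=217, M3=382, M4=438, M5=533
Σ MᵢCᵢ = 0·217 + 217·212 + 382·94 + 438·176 + 533·133 = 0 + 46004 + 35908 + 77088 + 70889 = 229889
Σ Rᵢ = 0 + 47 + 38 + 81 + 75 = 241
N̂ = 229889 / 241 ≈ 953.9 → 954

N ≈ 954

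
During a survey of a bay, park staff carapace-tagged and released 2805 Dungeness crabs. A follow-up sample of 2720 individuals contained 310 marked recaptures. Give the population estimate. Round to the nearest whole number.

Lincoln-Petersen assumes M/N = R/C, so N = M·C / R.
N = (2805 × 2720) / 310 = 7629600 / 310 ≈ 24611.6 → 24612

N ≈ 24,612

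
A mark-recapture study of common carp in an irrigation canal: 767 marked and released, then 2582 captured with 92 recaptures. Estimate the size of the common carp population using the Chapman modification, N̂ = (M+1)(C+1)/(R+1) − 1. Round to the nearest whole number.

N̂ = (767+1)(2582+1)/(92+1) − 1 = 768·2583/93 − 1
= 1983744/93 − 1 ≈ 21330.6 − 1 ≈ 21329.6 → 21330

N ≈ 21,330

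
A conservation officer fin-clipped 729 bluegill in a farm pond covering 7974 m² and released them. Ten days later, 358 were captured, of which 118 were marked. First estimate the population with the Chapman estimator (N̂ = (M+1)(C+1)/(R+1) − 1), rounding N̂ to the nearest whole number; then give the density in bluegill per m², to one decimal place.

N̂ = 730·359/119 − 1 = 262070/119 − 1 ≈ 2201.3 → 2201
Density = N̂ / area = 2201 / 7974 ≈ 0.28 → 0.3 per m²

density ≈ 0.3 bluegill per m²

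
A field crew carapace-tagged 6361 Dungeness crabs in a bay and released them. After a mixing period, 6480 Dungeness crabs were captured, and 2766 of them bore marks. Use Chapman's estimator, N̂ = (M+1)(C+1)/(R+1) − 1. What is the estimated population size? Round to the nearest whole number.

N ≈ 14,900

N̂ = (6361+1)(6480+1)/(2766+1) − 1 = 6362·6481/2767 − 1
= 41232122/2767 − 1 ≈ 14901.4 − 1 ≈ 14900.4 → 14900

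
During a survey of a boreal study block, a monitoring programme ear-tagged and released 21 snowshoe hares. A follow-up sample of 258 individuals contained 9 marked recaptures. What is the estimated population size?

Lincoln-Petersen assumes M/N = R/C, so N = M·C / R.
N = (21 × 258) / 9 = 5418 / 9 = 602

N = 602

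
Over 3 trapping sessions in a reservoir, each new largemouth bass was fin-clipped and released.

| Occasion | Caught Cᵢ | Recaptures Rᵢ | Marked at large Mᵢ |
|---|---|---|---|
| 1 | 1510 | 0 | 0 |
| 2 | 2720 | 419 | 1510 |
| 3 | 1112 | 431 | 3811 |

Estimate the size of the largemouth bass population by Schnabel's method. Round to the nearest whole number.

Σ MᵢCᵢ = 0·1510 + 1510·2720 + 3811·1112 = 0 + 4107200 + 4237832 = 8345032
Σ Rᵢ = 0 + 419 + 431 = 850
N̂ = 8345032 / 850 ≈ 9817.7 → 9818

N ≈ 9818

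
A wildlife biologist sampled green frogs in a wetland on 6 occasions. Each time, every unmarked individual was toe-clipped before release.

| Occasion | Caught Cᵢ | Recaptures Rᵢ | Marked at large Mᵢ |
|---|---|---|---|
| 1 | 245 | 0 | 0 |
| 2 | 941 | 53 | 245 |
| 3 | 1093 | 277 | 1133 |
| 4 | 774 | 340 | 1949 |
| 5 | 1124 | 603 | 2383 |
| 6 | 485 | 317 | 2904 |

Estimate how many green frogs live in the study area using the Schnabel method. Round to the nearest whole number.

N ≈ 4443

Σ MᵢCᵢ = 0·245 + 245·941 + 1133·1093 + 1949·774 + 2383·1124 + 2904·485 = 0 + 230545 + 1238369 + 1508526 + 2678492 + 1408440 = 7064372
Σ Rᵢ = 0 + 53 + 277 + 340 + 603 + 317 = 1590
N̂ = 7064372 / 1590 ≈ 4443.0 → 4443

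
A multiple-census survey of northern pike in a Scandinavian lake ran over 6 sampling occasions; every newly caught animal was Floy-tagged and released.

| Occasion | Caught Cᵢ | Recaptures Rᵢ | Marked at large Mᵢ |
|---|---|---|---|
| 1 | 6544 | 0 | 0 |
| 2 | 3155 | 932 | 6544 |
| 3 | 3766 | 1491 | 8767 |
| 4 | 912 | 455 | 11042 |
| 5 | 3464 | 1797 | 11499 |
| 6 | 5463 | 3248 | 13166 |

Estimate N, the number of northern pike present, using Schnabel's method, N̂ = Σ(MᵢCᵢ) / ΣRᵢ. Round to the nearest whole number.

N ≈ 22,150

Σ MᵢCᵢ = 0·6544 + 6544·3155 + 8767·3766 + 11042·912 + 11499·3464 + 13166·5463 = 0 + 20646320 + 33016522 + 10070304 + 39832536 + 71925858 = 175491540
Σ Rᵢ = 0 + 932 + 1491 + 455 + 1797 + 3248 = 7923
N̂ = 175491540 / 7923 ≈ 22149.6 → 22150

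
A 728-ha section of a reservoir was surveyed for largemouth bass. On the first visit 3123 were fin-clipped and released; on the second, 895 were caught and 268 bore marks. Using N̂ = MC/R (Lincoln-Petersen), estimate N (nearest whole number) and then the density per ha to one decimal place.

density ≈ 14.3 largemouth bass per ha

N̂ = 3123·895/268 = 2795085/268 ≈ 10429.4 → 10429
Density = N̂ / area = 10429 / 728 ≈ 14.33 → 14.3 per ha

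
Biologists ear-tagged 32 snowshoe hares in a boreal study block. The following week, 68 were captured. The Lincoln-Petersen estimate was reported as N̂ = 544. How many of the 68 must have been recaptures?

From N = M·C/R: R = M·C / N = 32·68 / 544 = 2176 / 544 = 4.

R = 4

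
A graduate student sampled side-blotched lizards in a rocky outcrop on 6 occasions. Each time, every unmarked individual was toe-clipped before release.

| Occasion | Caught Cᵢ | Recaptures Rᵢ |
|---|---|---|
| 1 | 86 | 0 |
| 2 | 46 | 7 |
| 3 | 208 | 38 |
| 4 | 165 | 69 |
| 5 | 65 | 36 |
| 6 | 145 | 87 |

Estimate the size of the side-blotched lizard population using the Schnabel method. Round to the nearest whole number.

N ≈ 696

Marked at large before each occasion: Mᵢ = Σⱼ<ᵢ (Cⱼ − Rⱼ) → M1=0, M2=86, M3=125, M4=295, M5=391, M6=420
Σ MᵢCᵢ = 0·86 + 86·46 + 125·208 + 295·165 + 391·65 + 420·145 = 0 + 3956 + 26000 + 48675 + 25415 + 60900 = 164946
Σ Rᵢ = 0 + 7 + 38 + 69 + 36 + 87 = 237
N̂ = 164946 / 237 ≈ 696.0 → 696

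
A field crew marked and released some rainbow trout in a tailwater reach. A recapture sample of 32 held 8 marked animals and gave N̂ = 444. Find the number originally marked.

M = 111

From N = M·C/R: M = N·R / C = 444·8 / 32 = 3552 / 32 = 111.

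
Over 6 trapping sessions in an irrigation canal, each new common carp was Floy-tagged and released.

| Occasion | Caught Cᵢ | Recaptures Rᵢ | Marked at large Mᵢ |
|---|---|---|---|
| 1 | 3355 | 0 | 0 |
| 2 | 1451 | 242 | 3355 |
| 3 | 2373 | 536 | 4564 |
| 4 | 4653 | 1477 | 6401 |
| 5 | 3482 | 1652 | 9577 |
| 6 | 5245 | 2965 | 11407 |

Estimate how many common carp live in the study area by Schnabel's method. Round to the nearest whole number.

N ≈ 20,177

Σ MᵢCᵢ = 0·3355 + 3355·1451 + 4564·2373 + 6401·4653 + 9577·3482 + 11407·5245 = 0 + 4868105 + 10830372 + 29783853 + 33347114 + 59829715 = 138659159
Σ Rᵢ = 0 + 242 + 536 + 1477 + 1652 + 2965 = 6872
N̂ = 138659159 / 6872 ≈ 20177.4 → 20177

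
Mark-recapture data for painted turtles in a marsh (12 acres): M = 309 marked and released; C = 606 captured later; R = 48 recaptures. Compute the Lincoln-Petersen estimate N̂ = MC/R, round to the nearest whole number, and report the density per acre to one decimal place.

density ≈ 325.1 painted turtles per acre

N̂ = 309·606/48 = 187254/48 ≈ 3901.1 → 3901
Density = N̂ / area = 3901 / 12 ≈ 325.08 → 325.1 per acre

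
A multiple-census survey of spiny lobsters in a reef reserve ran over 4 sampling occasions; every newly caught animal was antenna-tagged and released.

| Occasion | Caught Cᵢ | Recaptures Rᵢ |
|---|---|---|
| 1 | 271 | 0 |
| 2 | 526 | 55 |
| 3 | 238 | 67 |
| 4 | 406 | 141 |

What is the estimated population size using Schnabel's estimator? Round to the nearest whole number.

Marked at large before each occasion: Mᵢ = Σⱼ<ᵢ (Cⱼ − Rⱼ) → M1=0, M2=271, M3=742, M4=913
Σ MᵢCᵢ = 0·271 + 271·526 + 742·238 + 913·406 = 0 + 142546 + 176596 + 370678 = 689820
Σ Rᵢ = 0 + 55 + 67 + 141 = 263
N̂ = 689820 / 263 ≈ 2622.9 → 2623

N ≈ 2623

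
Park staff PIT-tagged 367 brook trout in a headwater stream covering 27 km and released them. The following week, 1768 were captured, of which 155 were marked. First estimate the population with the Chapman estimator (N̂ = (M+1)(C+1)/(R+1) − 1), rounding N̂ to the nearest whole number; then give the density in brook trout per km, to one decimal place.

N̂ = 368·1769/156 − 1 = 650992/156 − 1 ≈ 4172.0 → 4172
Density = N̂ / area = 4172 / 27 ≈ 154.52 → 154.5 per km

density ≈ 154.5 brook trout per km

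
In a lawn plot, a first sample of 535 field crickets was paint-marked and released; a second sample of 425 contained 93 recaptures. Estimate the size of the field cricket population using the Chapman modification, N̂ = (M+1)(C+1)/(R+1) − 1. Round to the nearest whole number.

N ≈ 2428

N̂ = (535+1)(425+1)/(93+1) − 1 = 536·426/94 − 1
= 228336/94 − 1 ≈ 2429.1 − 1 ≈ 2428.1 → 2428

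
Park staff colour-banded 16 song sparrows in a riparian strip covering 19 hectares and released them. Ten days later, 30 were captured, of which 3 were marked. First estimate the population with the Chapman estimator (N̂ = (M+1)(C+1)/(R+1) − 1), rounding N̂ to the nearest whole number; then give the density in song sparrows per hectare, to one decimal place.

N̂ = 17·31/4 − 1 = 527/4 − 1 ≈ 130.8 → 131
Density = N̂ / area = 131 / 19 ≈ 6.89 → 6.9 per hectare

density ≈ 6.9 song sparrows per hectare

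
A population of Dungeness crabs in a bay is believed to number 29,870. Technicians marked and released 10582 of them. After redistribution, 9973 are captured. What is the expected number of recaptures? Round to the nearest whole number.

The marked fraction of the population is 10582/29870, so in a sample of 9973 expect C·(M/N) marked.
E[R] = 10582 × 9973 / 29870 = 105534286 / 29870 ≈ 3533.1 → 3533

expected recaptures ≈ 3533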